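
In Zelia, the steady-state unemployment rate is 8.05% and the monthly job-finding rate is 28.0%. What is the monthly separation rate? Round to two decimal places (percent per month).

Separation rate ≈ 2.45% per month.

From u* = s/(s+f): s = u·f/(1−u).
s = 0.0805 × 28.0 / (1 − 0.0805) = 2.2540 / 0.9195 ≈ 2.45% per month.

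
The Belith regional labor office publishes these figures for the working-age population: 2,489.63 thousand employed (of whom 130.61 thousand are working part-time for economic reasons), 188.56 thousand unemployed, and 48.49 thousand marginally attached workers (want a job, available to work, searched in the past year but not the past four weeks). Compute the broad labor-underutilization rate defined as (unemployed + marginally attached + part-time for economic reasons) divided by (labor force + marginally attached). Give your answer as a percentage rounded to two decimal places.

Broad underutilization rate ≈ 13.48%.

Labor force = 2,489.63 + 188.56 = 2,678.19 thousand.
Numerator = 188.56 + 48.49 + 130.61 = 367.66 thousand.
Denominator = 2,678.19 + 48.49 = 2,726.68 thousand.
Broad rate = 367.66 / 2,726.68 = 13.48%.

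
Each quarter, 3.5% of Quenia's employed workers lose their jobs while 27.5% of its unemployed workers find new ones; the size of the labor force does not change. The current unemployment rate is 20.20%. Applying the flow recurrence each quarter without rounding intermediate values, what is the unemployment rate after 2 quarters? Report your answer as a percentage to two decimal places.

Unemployment rate after two quarters ≈ 15.53%.

With a fixed labor force, u_{t+1} = u_t + s·(1−u_t) − f·u_t = u_t·(1−s−f) + s.
Here 1−s−f = 0.690 and s = 0.035.
u_1 = 0.202000 × 0.690 + 0.035 = 0.174380.
u_2 = 0.174380 × 0.690 + 0.035 = 0.155322.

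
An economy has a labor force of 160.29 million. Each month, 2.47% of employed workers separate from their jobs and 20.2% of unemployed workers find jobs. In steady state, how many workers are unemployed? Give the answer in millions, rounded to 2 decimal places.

Steady-state unemployment rate u* = s/(s+f) = 2.47/(2.47+20.2) = 0.108955.
Unemployed = u* × labor force = 0.108955 × 160.29 ≈ 17.46 million.

About 17.46 million are unemployed in steady state.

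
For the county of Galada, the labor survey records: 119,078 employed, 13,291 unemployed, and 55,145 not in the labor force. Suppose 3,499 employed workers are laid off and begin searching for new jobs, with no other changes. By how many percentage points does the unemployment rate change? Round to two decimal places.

Initially, labor force = 119,078 + 13,291 = 132,369, so u = 13,291/132,369 = 10.04%.
After the change, employed falls and unemployed rises by 3,499; labor force unchanged → E = 115,579, U = 16,790, labor force = 132,369.
New unemployment rate = 16,790 / 132,369 = 12.68%.
Change = 12.68% − 10.04% = +2.64 percentage points.

The unemployment rate changes by +2.64 percentage points.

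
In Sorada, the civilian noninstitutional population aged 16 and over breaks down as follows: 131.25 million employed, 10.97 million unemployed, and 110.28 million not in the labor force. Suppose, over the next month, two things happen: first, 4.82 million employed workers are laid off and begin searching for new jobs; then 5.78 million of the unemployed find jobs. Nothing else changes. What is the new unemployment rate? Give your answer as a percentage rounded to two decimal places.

New unemployment rate ≈ 7.04%.

Initially, labor force = 131.25 + 10.97 = 142.22 million, so u = 10.97/142.22 = 7.71%.
After the first change, employed falls and unemployed rises by 4.82; labor force unchanged → E = 126.43, U = 15.79, labor force = 142.22 million.
After the second change, unemployed falls and employed rises by 5.78; labor force unchanged → E = 132.21, U = 10.01, labor force = 142.22 million.
New unemployment rate = 10.01 / 142.22 = 7.04%.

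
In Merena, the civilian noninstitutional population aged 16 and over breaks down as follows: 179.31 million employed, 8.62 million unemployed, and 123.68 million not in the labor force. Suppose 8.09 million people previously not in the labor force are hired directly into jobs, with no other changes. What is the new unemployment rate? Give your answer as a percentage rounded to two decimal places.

Initially, labor force = 179.31 + 8.62 = 187.93 million, so u = 8.62/187.93 = 4.59%.
After the change, employed and labor force both rise by 8.09; unemployed unchanged → E = 187.40, U = 8.62, labor force = 196.02 million.
New unemployment rate = 8.62 / 196.02 = 4.40%.

New unemployment rate ≈ 4.40%.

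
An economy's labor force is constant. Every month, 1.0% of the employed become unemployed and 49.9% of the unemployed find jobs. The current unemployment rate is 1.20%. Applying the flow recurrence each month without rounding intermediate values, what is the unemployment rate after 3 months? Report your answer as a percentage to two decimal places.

Unemployment rate after three months ≈ 1.87%.

With a fixed labor force, u_{t+1} = u_t + s·(1−u_t) − f·u_t = u_t·(1−s−f) + s.
Here 1−s−f = 0.491 and s = 0.010.
u_1 = 0.012000 × 0.491 + 0.010 = 0.015892.
u_2 = 0.015892 × 0.491 + 0.010 = 0.017803.
u_3 = 0.017803 × 0.491 + 0.010 = 0.018741.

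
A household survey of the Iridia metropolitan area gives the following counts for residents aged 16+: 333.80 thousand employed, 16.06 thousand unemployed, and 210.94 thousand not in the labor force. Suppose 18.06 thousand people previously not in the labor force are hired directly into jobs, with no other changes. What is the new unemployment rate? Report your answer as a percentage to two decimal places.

New unemployment rate ≈ 4.37%.

Initially, labor force = 333.80 + 16.06 = 349.86 thousand, so u = 16.06/349.86 = 4.59%.
After the change, employed and labor force both rise by 18.06; unemployed unchanged → E = 351.86, U = 16.06, labor force = 367.92 thousand.
New unemployment rate = 16.06 / 367.92 = 4.37%.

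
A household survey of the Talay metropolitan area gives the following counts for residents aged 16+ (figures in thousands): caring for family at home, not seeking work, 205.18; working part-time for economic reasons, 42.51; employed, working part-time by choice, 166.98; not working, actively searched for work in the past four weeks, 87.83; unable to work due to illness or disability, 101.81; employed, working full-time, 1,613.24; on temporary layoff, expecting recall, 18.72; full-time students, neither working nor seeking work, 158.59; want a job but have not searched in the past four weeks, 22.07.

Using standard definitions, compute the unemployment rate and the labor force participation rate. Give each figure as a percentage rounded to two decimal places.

Employed = 42.51 + 166.98 + 1,613.24 = 1,822.73 thousand (anyone who worked, including part-time for economic reasons, counts as employed).
Unemployed = 87.83 + 18.72 = 106.55 thousand (jobless and actively searching, or on temporary layoff).
Labor force = 1,822.73 + 106.55 = 1,929.28 thousand.
Not in labor force = 205.18 + 101.81 + 158.59 + 22.07 = 487.65 thousand (those not working and not actively searching are outside the labor force — including those who want a job but have given up searching).
Civilian working-age population = 1,929.28 + 487.65 = 2,416.93 thousand.
Unemployment rate = 106.55 / 1,929.28 = 5.52%.
Labor force participation rate = 1,929.28 / 2,416.93 = 79.82%.

Unemployment rate ≈ 5.52%; labor force participation rate ≈ 79.82%.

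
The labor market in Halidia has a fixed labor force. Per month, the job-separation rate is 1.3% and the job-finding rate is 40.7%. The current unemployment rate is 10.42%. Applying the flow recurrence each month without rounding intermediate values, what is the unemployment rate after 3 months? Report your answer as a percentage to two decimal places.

With a fixed labor force, u_{t+1} = u_t + s·(1−u_t) − f·u_t = u_t·(1−s−f) + s.
Here 1−s−f = 0.580 and s = 0.013.
u_1 = 0.104200 × 0.580 + 0.013 = 0.073436.
u_2 = 0.073436 × 0.580 + 0.013 = 0.055593.
u_3 = 0.055593 × 0.580 + 0.013 = 0.045244.

Unemployment rate after three months ≈ 4.52%.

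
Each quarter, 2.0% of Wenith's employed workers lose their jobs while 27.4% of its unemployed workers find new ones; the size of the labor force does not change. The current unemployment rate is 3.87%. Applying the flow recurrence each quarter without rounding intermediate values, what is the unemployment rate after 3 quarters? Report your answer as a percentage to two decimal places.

With a fixed labor force, u_{t+1} = u_t + s·(1−u_t) − f·u_t = u_t·(1−s−f) + s.
Here 1−s−f = 0.706 and s = 0.020.
u_1 = 0.038700 × 0.706 + 0.020 = 0.047322.
u_2 = 0.047322 × 0.706 + 0.020 = 0.053409.
u_3 = 0.053409 × 0.706 + 0.020 = 0.057707.

Unemployment rate after three quarters ≈ 5.77%.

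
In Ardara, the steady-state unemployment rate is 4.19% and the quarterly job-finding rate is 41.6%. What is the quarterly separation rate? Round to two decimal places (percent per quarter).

From u* = s/(s+f): s = u·f/(1−u).
s = 0.0419 × 41.6 / (1 − 0.0419) = 1.7430 / 0.9581 ≈ 1.82% per quarter.

Separation rate ≈ 1.82% per quarter.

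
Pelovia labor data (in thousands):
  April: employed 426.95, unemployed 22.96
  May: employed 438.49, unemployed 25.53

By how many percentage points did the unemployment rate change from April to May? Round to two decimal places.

April: labor force = 426.95 + 22.96 = 449.91; u = 22.96/449.91 = 5.10%.
May: labor force = 438.49 + 25.53 = 464.02; u = 25.53/464.02 = 5.50%.
Change = 5.50% − 5.10% = +0.40 pp.

The unemployment rate changed by +0.40 percentage points.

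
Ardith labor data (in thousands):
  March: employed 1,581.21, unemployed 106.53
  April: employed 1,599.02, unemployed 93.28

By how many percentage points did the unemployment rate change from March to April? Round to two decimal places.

March: labor force = 1,581.21 + 106.53 = 1,687.74; u = 106.53/1,687.74 = 6.31%.
April: labor force = 1,599.02 + 93.28 = 1,692.30; u = 93.28/1,692.30 = 5.51%.
Change = 5.51% − 6.31% = −0.80 pp.

The unemployment rate changed by −0.80 percentage points.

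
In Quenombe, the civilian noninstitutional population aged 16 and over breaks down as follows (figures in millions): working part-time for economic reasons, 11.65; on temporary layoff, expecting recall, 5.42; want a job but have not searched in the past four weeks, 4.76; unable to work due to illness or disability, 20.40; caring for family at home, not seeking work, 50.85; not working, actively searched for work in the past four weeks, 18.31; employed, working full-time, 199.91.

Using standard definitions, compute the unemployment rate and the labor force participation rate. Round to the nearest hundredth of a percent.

Unemployment rate ≈ 10.09%; labor force participation rate ≈ 75.58%.

Employed = 11.65 + 199.91 = 211.56 million (anyone who worked, including part-time for economic reasons, counts as employed).
Unemployed = 5.42 + 18.31 = 23.73 million (jobless and actively searching, or on temporary layoff).
Labor force = 211.56 + 23.73 = 235.29 million.
Not in labor force = 4.76 + 20.40 + 50.85 = 76.01 million (those not working and not actively searching are outside the labor force — including those who want a job but have given up searching).
Civilian working-age population = 235.29 + 76.01 = 311.30 million.
Unemployment rate = 23.73 / 235.29 = 10.09%.
Labor force participation rate = 235.29 / 311.30 = 75.58%.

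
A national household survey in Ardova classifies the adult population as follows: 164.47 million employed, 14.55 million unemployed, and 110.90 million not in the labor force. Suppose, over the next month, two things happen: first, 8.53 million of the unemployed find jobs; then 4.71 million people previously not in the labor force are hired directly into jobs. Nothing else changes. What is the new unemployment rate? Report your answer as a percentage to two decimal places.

New unemployment rate ≈ 3.28%.

Initially, labor force = 164.47 + 14.55 = 179.02 million, so u = 14.55/179.02 = 8.13%.
After the first change, unemployed falls and employed rises by 8.53; labor force unchanged → E = 173.00, U = 6.02, labor force = 179.02 million.
After the second change, employed and labor force both rise by 4.71; unemployed unchanged → E = 177.71, U = 6.02, labor force = 183.73 million.
New unemployment rate = 6.02 / 183.73 = 3.28%.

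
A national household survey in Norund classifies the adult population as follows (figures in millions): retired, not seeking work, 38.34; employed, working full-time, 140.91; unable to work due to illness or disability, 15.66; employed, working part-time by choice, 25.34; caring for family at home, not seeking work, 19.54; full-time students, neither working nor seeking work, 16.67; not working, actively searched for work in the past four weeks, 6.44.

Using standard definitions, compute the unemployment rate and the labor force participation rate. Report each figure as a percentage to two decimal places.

Unemployment rate ≈ 3.73%; labor force participation rate ≈ 65.69%.

Employed = 140.91 + 25.34 = 166.25 million.
Unemployed = 6.44 million.
Labor force = 166.25 + 6.44 = 172.69 million.
Not in labor force = 38.34 + 15.66 + 19.54 + 16.67 = 90.21 million (those not working and not actively searching are outside the labor force).
Civilian working-age population = 172.69 + 90.21 = 262.90 million.
Unemployment rate = 6.44 / 172.69 = 3.73%.
Labor force participation rate = 172.69 / 262.90 = 65.69%.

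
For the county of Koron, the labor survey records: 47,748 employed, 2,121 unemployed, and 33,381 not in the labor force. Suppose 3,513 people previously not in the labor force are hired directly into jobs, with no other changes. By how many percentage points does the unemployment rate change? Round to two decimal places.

The unemployment rate changes by −0.28 percentage points.

Initially, labor force = 47,748 + 2,121 = 49,869, so u = 2,121/49,869 = 4.25%.
After the change, employed and labor force both rise by 3,513; unemployed unchanged → E = 51,261, U = 2,121, labor force = 53,382.
New unemployment rate = 2,121 / 53,382 = 3.97%.
Change = 3.97% − 4.25% = −0.28 percentage points.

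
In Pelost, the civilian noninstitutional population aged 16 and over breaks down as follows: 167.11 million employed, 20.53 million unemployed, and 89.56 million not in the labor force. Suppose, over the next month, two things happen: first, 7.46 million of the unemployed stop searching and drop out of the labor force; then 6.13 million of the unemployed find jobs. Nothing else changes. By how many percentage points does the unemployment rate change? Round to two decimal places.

The unemployment rate changes by −7.09 percentage points.

Initially, labor force = 167.11 + 20.53 = 187.64 million, so u = 20.53/187.64 = 10.94%.
After the first change, unemployed and labor force both fall by 7.46 → E = 167.11, U = 13.07, labor force = 180.18 million.
After the second change, unemployed falls and employed rises by 6.13; labor force unchanged → E = 173.24, U = 6.94, labor force = 180.18 million.
New unemployment rate = 6.94 / 180.18 = 3.85%.
Change = 3.85% − 10.94% = −7.09 percentage points.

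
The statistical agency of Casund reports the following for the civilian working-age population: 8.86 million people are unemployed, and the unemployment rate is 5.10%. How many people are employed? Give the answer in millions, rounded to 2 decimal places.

Labor force = U / u = 8.86 / 0.0510 ≈ 173.73 million.
Employed = labor force − unemployed = 173.73 − 8.86 = 164.87 million.

About 164.87 million are employed.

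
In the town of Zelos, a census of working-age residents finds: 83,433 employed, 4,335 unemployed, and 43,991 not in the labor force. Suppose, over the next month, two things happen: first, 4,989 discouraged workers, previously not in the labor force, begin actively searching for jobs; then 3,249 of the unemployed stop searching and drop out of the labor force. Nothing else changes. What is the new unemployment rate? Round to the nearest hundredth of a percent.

Initially, labor force = 83,433 + 4,335 = 87,768, so u = 4,335/87,768 = 4.94%.
After the first change, unemployed and labor force both rise by 4,989 → E = 83,433, U = 9,324, labor force = 92,757.
After the second change, unemployed and labor force both fall by 3,249 → E = 83,433, U = 6,075, labor force = 89,508.
New unemployment rate = 6,075 / 89,508 = 6.79%.

New unemployment rate ≈ 6.79%.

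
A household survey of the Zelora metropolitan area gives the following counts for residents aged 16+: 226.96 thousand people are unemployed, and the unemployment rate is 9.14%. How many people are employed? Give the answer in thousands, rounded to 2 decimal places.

Labor force = U / u = 226.96 / 0.0914 ≈ 2,483.15 thousand.
Employed = labor force − unemployed = 2,483.15 − 226.96 = 2,256.19 thousand.

About 2,256.19 thousand are employed.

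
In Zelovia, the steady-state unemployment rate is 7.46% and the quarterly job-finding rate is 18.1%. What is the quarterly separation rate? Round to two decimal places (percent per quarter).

Separation rate ≈ 1.46% per quarter.

From u* = s/(s+f): s = u·f/(1−u).
s = 0.0746 × 18.1 / (1 − 0.0746) = 1.3503 / 0.9254 ≈ 1.46% per quarter.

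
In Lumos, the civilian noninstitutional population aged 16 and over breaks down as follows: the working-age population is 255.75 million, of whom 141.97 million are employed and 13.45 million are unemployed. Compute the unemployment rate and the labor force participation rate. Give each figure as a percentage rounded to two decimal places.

Unemployment rate ≈ 8.65%; labor force participation rate ≈ 60.77%.

Labor force = employed + unemployed = 141.97 + 13.45 = 155.42 million.
Unemployment rate = 13.45 / 155.42 = 8.65%.
Labor force participation rate = 155.42 / 255.75 = 60.77%.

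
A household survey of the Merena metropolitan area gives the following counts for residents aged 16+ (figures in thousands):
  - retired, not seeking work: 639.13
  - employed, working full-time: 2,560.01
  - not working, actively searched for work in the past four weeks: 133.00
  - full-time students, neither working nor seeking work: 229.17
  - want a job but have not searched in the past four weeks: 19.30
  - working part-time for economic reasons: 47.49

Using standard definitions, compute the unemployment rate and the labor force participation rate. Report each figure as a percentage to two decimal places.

Employed = 2,560.01 + 47.49 = 2,607.50 thousand (anyone who worked, including part-time for economic reasons, counts as employed).
Unemployed = 133.00 thousand.
Labor force = 2,607.50 + 133.00 = 2,740.50 thousand.
Not in labor force = 639.13 + 229.17 + 19.30 = 887.60 thousand (those not working and not actively searching are outside the labor force — including those who want a job but have given up searching).
Civilian working-age population = 2,740.50 + 887.60 = 3,628.10 thousand.
Unemployment rate = 133.00 / 2,740.50 = 4.85%.
Labor force participation rate = 2,740.50 / 3,628.10 = 75.54%.

Unemployment rate ≈ 4.85%; labor force participation rate ≈ 75.54%.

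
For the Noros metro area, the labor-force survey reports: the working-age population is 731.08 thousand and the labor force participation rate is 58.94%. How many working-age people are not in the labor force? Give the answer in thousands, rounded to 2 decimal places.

About 300.18 thousand are not in the labor force.

Share not in the labor force = 1 − 0.5894 = 0.4106.
Not in labor force = 0.4106 × 731.08 ≈ 300.18 thousand.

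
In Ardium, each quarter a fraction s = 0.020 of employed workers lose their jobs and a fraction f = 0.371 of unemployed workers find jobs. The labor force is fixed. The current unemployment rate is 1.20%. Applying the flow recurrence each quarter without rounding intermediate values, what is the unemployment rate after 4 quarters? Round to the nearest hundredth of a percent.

With a fixed labor force, u_{t+1} = u_t + s·(1−u_t) − f·u_t = u_t·(1−s−f) + s.
Here 1−s−f = 0.609 and s = 0.020.
u_1 = 0.012000 × 0.609 + 0.020 = 0.027308.
u_2 = 0.027308 × 0.609 + 0.020 = 0.036631.
u_3 = 0.036631 × 0.609 + 0.020 = 0.042308.
u_4 = 0.042308 × 0.609 + 0.020 = 0.045766.

Unemployment rate after four quarters ≈ 4.58%.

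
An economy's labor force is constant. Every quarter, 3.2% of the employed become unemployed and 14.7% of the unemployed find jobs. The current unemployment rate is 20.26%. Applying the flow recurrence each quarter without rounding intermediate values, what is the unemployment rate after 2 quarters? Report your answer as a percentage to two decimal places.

Unemployment rate after two quarters ≈ 19.48%.

With a fixed labor force, u_{t+1} = u_t + s·(1−u_t) − f·u_t = u_t·(1−s−f) + s.
Here 1−s−f = 0.821 and s = 0.032.
u_1 = 0.202600 × 0.821 + 0.032 = 0.198335.
u_2 = 0.198335 × 0.821 + 0.032 = 0.194833.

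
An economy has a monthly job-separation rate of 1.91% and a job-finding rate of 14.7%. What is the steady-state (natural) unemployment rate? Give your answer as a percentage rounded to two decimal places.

Steady-state unemployment rate ≈ 11.50%.

At steady state the flows balance: s·E = f·U, so U/(E+U) = s/(s+f).
u* = 1.91 / (1.91 + 14.7) = 1.91 / 16.61 = 11.50%.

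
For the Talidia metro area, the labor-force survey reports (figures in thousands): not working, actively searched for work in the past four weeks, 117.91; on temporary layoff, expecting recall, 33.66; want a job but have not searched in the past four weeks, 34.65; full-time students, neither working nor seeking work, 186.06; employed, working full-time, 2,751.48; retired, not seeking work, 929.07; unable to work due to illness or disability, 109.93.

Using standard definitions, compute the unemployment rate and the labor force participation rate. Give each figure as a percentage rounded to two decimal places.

Unemployment rate ≈ 5.22%; labor force participation rate ≈ 69.74%.

Employed = 2,751.48 thousand.
Unemployed = 117.91 + 33.66 = 151.57 thousand (jobless and actively searching, or on temporary layoff).
Labor force = 2,751.48 + 151.57 = 2,903.05 thousand.
Not in labor force = 34.65 + 186.06 + 929.07 + 109.93 = 1,259.71 thousand (those not working and not actively searching are outside the labor force — including those who want a job but have given up searching).
Civilian working-age population = 2,903.05 + 1,259.71 = 4,162.76 thousand.
Unemployment rate = 151.57 / 2,903.05 = 5.22%.
Labor force participation rate = 2,903.05 / 4,162.76 = 69.74%.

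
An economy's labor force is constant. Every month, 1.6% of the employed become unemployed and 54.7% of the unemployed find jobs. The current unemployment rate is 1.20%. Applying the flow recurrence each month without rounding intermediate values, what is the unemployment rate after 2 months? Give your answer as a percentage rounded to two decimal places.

Unemployment rate after two months ≈ 2.53%.

With a fixed labor force, u_{t+1} = u_t + s·(1−u_t) − f·u_t = u_t·(1−s−f) + s.
Here 1−s−f = 0.437 and s = 0.016.
u_1 = 0.012000 × 0.437 + 0.016 = 0.021244.
u_2 = 0.021244 × 0.437 + 0.016 = 0.025284.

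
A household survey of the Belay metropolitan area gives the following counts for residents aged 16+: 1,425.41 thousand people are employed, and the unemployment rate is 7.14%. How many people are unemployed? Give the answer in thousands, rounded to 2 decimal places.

About 109.60 thousand are unemployed.

Let U be the number unemployed. The labor force is E + U, and U/(E+U) = 0.0714.
So U = 0.0714 × 1,425.41 / (1 − 0.0714) = 101.7743 / 0.9286 ≈ 109.60 thousand.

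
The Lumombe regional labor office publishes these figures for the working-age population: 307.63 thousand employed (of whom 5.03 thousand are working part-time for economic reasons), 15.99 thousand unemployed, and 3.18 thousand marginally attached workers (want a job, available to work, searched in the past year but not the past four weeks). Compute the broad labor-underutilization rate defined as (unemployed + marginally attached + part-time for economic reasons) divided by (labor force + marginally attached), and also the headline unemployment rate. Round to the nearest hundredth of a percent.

Labor force = 307.63 + 15.99 = 323.62 thousand.
Numerator = 15.99 + 3.18 + 5.03 = 24.20 thousand.
Denominator = 323.62 + 3.18 = 326.80 thousand.
Broad rate = 24.20 / 326.80 = 7.41%.
Headline unemployment rate = 15.99 / 323.62 = 4.94%.

Broad underutilization rate ≈ 7.41%; headline unemployment rate ≈ 4.94%.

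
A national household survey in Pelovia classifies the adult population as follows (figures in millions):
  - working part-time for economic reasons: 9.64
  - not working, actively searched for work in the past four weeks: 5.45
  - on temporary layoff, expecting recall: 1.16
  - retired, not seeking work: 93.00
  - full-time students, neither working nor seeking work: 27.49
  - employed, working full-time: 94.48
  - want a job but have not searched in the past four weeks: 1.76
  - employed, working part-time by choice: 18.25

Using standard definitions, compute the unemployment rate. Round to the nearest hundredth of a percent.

Unemployment rate ≈ 5.12%.

Employed = 9.64 + 94.48 + 18.25 = 122.37 million (anyone who worked, including part-time for economic reasons, counts as employed).
Unemployed = 5.45 + 1.16 = 6.61 million (jobless and actively searching, or on temporary layoff).
Labor force = 122.37 + 6.61 = 128.98 million.
Unemployment rate = 6.61 / 128.98 = 5.12%.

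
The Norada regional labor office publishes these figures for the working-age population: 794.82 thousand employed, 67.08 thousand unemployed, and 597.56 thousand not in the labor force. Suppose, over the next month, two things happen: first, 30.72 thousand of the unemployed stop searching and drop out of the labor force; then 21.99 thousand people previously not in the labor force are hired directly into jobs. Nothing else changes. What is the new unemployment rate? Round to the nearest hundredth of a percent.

New unemployment rate ≈ 4.26%.

Initially, labor force = 794.82 + 67.08 = 861.90 thousand, so u = 67.08/861.90 = 7.78%.
After the first change, unemployed and labor force both fall by 30.72 → E = 794.82, U = 36.36, labor force = 831.18 thousand.
After the second change, employed and labor force both rise by 21.99; unemployed unchanged → E = 816.81, U = 36.36, labor force = 853.17 thousand.
New unemployment rate = 36.36 / 853.17 = 4.26%.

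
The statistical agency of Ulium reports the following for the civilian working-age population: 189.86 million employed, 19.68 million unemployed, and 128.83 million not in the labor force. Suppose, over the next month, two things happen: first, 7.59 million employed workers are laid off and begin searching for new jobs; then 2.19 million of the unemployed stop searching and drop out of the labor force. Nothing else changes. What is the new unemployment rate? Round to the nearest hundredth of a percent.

Initially, labor force = 189.86 + 19.68 = 209.54 million, so u = 19.68/209.54 = 9.39%.
After the first change, employed falls and unemployed rises by 7.59; labor force unchanged → E = 182.27, U = 27.27, labor force = 209.54 million.
After the second change, unemployed and labor force both fall by 2.19 → E = 182.27, U = 25.08, labor force = 207.35 million.
New unemployment rate = 25.08 / 207.35 = 12.10%.

New unemployment rate ≈ 12.10%.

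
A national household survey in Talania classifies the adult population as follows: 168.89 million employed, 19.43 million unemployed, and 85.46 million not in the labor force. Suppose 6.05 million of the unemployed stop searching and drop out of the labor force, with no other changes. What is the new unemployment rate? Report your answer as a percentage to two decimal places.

Initially, labor force = 168.89 + 19.43 = 188.32 million, so u = 19.43/188.32 = 10.32%.
After the change, unemployed and labor force both fall by 6.05 → E = 168.89, U = 13.38, labor force = 182.27 million.
New unemployment rate = 13.38 / 182.27 = 7.34%.

New unemployment rate ≈ 7.34%.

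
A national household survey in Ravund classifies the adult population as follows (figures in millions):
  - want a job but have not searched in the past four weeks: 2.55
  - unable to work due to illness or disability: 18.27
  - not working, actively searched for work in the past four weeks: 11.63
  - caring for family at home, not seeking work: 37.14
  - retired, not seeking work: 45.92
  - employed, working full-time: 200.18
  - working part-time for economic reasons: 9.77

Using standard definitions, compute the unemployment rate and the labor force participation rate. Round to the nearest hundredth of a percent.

Unemployment rate ≈ 5.25%; labor force participation rate ≈ 68.08%.

Employed = 200.18 + 9.77 = 209.95 million (anyone who worked, including part-time for economic reasons, counts as employed).
Unemployed = 11.63 million.
Labor force = 209.95 + 11.63 = 221.58 million.
Not in labor force = 2.55 + 18.27 + 37.14 + 45.92 = 103.88 million (those not working and not actively searching are outside the labor force — including those who want a job but have given up searching).
Civilian working-age population = 221.58 + 103.88 = 325.46 million.
Unemployment rate = 11.63 / 221.58 = 5.25%.
Labor force participation rate = 221.58 / 325.46 = 68.08%.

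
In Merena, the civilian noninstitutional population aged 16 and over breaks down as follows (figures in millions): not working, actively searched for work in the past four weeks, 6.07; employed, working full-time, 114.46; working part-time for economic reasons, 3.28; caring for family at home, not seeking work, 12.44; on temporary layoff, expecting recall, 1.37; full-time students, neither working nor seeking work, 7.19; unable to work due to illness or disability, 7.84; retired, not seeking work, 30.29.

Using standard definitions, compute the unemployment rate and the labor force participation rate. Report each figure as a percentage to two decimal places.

Unemployment rate ≈ 5.94%; labor force participation rate ≈ 68.43%.

Employed = 114.46 + 3.28 = 117.74 million (anyone who worked, including part-time for economic reasons, counts as employed).
Unemployed = 6.07 + 1.37 = 7.44 million (jobless and actively searching, or on temporary layoff).
Labor force = 117.74 + 7.44 = 125.18 million.
Not in labor force = 12.44 + 7.19 + 7.84 + 30.29 = 57.76 million (those not working and not actively searching are outside the labor force).
Civilian working-age population = 125.18 + 57.76 = 182.94 million.
Unemployment rate = 7.44 / 125.18 = 5.94%.
Labor force participation rate = 125.18 / 182.94 = 68.43%.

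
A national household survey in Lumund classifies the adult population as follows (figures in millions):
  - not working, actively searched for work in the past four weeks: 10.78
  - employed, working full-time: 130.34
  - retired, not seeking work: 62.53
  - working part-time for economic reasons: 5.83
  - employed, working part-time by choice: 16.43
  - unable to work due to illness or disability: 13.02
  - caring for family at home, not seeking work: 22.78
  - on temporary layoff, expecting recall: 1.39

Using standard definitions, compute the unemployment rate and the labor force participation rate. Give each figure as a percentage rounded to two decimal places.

Unemployment rate ≈ 7.39%; labor force participation rate ≈ 62.63%.

Employed = 130.34 + 5.83 + 16.43 = 152.60 million (anyone who worked, including part-time for economic reasons, counts as employed).
Unemployed = 10.78 + 1.39 = 12.17 million (jobless and actively searching, or on temporary layoff).
Labor force = 152.60 + 12.17 = 164.77 million.
Not in labor force = 62.53 + 13.02 + 22.78 = 98.33 million (those not working and not actively searching are outside the labor force).
Civilian working-age population = 164.77 + 98.33 = 263.10 million.
Unemployment rate = 12.17 / 164.77 = 7.39%.
Labor force participation rate = 164.77 / 263.10 = 62.63%.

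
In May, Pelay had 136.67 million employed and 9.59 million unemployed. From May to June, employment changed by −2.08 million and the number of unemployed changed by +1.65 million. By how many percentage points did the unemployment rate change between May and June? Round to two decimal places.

May: labor force = 136.67 + 9.59 = 146.26; u = 9.59/146.26 = 6.56%.
June: labor force = 134.59 + 11.24 = 145.83; u = 11.24/145.83 = 7.71%.
Change = 7.71% − 6.56% = +1.15 pp.

The unemployment rate changed by +1.15 percentage points.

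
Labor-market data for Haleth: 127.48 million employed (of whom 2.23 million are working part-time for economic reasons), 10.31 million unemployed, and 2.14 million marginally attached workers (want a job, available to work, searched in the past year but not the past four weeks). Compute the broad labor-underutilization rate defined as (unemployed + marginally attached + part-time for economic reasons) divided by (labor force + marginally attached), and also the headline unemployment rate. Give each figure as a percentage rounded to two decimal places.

Broad underutilization rate ≈ 10.49%; headline unemployment rate ≈ 7.48%.

Labor force = 127.48 + 10.31 = 137.79 million.
Numerator = 10.31 + 2.14 + 2.23 = 14.68 million.
Denominator = 137.79 + 2.14 = 139.93 million.
Broad rate = 14.68 / 139.93 = 10.49%.
Headline unemployment rate = 10.31 / 137.79 = 7.48%.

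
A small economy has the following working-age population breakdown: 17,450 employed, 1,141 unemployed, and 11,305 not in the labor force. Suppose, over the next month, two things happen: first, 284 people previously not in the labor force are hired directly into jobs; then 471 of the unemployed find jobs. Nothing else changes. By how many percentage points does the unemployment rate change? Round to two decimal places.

Initially, labor force = 17,450 + 1,141 = 18,591, so u = 1,141/18,591 = 6.14%.
After the first change, employed and labor force both rise by 284; unemployed unchanged → E = 17,734, U = 1,141, labor force = 18,875.
After the second change, unemployed falls and employed rises by 471; labor force unchanged → E = 18,205, U = 670, labor force = 18,875.
New unemployment rate = 670 / 18,875 = 3.55%.
Change = 3.55% − 6.14% = −2.59 percentage points.

The unemployment rate changes by −2.59 percentage points.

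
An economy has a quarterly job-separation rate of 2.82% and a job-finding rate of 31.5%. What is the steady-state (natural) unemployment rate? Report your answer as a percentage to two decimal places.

Steady-state unemployment rate ≈ 8.22%.

At steady state the flows balance: s·E = f·U, so U/(E+U) = s/(s+f).
u* = 2.82 / (2.82 + 31.5) = 2.82 / 34.32 = 8.22%.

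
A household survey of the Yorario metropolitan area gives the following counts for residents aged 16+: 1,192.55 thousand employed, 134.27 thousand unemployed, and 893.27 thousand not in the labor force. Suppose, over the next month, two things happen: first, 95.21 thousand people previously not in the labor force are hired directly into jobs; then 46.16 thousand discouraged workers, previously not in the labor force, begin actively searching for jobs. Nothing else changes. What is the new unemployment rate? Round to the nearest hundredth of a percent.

Initially, labor force = 1,192.55 + 134.27 = 1,326.82 thousand, so u = 134.27/1,326.82 = 10.12%.
After the first change, employed and labor force both rise by 95.21; unemployed unchanged → E = 1,287.76, U = 134.27, labor force = 1,422.03 thousand.
After the second change, unemployed and labor force both rise by 46.16 → E = 1,287.76, U = 180.43, labor force = 1,468.19 thousand.
New unemployment rate = 180.43 / 1,468.19 = 12.29%.

New unemployment rate ≈ 12.29%.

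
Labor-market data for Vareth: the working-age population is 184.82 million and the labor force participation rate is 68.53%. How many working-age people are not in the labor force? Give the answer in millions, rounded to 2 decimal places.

About 58.16 million are not in the labor force.

Share not in the labor force = 1 − 0.6853 = 0.3147.
Not in labor force = 0.3147 × 184.82 ≈ 58.16 million.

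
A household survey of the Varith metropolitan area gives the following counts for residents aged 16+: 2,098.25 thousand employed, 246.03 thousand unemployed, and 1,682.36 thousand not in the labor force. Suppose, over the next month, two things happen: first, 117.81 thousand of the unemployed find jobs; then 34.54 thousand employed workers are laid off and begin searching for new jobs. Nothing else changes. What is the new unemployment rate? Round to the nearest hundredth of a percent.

Initially, labor force = 2,098.25 + 246.03 = 2,344.28 thousand, so u = 246.03/2,344.28 = 10.49%.
After the first change, unemployed falls and employed rises by 117.81; labor force unchanged → E = 2,216.06, U = 128.22, labor force = 2,344.28 thousand.
After the second change, employed falls and unemployed rises by 34.54; labor force unchanged → E = 2,181.52, U = 162.76, labor force = 2,344.28 thousand.
New unemployment rate = 162.76 / 2,344.28 = 6.94%.

New unemployment rate ≈ 6.94%.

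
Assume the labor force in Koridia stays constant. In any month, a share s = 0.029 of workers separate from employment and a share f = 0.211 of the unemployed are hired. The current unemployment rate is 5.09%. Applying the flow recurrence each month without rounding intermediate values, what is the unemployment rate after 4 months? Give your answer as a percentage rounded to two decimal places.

Unemployment rate after four months ≈ 9.75%.

With a fixed labor force, u_{t+1} = u_t + s·(1−u_t) − f·u_t = u_t·(1−s−f) + s.
Here 1−s−f = 0.760 and s = 0.029.
u_1 = 0.050900 × 0.760 + 0.029 = 0.067684.
u_2 = 0.067684 × 0.760 + 0.029 = 0.080440.
u_3 = 0.080440 × 0.760 + 0.029 = 0.090134.
u_4 = 0.090134 × 0.760 + 0.029 = 0.097502.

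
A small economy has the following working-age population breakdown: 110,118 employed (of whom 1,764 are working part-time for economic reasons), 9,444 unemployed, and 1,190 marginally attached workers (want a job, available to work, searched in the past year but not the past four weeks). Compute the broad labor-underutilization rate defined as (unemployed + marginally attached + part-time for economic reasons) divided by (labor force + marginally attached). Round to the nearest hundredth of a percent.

Labor force = 110,118 + 9,444 = 119,562.
Numerator = 9,444 + 1,190 + 1,764 = 12,398.
Denominator = 119,562 + 1,190 = 120,752.
Broad rate = 12,398 / 120,752 = 10.27%.

Broad underutilization rate ≈ 10.27%.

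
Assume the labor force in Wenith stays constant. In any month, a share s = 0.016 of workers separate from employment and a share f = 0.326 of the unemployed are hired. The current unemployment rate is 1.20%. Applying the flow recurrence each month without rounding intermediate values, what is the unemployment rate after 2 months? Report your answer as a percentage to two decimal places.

Unemployment rate after two months ≈ 3.17%.

With a fixed labor force, u_{t+1} = u_t + s·(1−u_t) − f·u_t = u_t·(1−s−f) + s.
Here 1−s−f = 0.658 and s = 0.016.
u_1 = 0.012000 × 0.658 + 0.016 = 0.023896.
u_2 = 0.023896 × 0.658 + 0.016 = 0.031724.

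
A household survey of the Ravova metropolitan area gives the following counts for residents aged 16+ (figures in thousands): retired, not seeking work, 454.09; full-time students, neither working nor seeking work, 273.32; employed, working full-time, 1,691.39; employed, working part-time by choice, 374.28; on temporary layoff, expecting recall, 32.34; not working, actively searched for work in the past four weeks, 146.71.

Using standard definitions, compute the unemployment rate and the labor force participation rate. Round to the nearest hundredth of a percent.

Unemployment rate ≈ 7.98%; labor force participation rate ≈ 75.53%.

Employed = 1,691.39 + 374.28 = 2,065.67 thousand.
Unemployed = 32.34 + 146.71 = 179.05 thousand (jobless and actively searching, or on temporary layoff).
Labor force = 2,065.67 + 179.05 = 2,244.72 thousand.
Not in labor force = 454.09 + 273.32 = 727.41 thousand (those not working and not actively searching are outside the labor force).
Civilian working-age population = 2,244.72 + 727.41 = 2,972.13 thousand.
Unemployment rate = 179.05 / 2,244.72 = 7.98%.
Labor force participation rate = 2,244.72 / 2,972.13 = 75.53%.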